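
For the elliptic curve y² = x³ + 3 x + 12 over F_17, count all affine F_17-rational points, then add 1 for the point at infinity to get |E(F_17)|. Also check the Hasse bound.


Affine points = {(1, 4), (1, 13), (2, 3), (2, 14), (5, 4), (5, 13), (6, 5), (6, 12), (7, 6), (7, 11), (8, 2), (8, 15), (11, 4), (11, 13), (12, 5), (12, 12), (13, 2), (13, 15), (15, 7), (15, 10), (16, 5), (16, 12)}; affine count = 22; |E(F_17)| = 23.

Discriminant check: Δ ∝ 4a³ + 27b² = 4·3³ + 27·12² = 4·27 + 27·144 ≡ 1 (mod 17). Nonzero ⇒ E is nonsingular.
For each x ∈ F_17, compute rhs = x³ + 3·x + 12 mod 17, then count y ∈ F_17 with y² ≡ rhs.
  x = 0: rhs = 12, matching y values: none (0 points).
  x = 1: rhs = 16, matching y values: 4, 13 (2 points).
  x = 2: rhs = 9, matching y values: 3, 14 (2 points).
  x = 3: rhs = 14, matching y values: none (0 points).
  x = 4: rhs = 3, matching y values: none (0 points).
  x = 5: rhs = 16, matching y values: 4, 13 (2 points).
  x = 6: rhs = 8, matching y values: 5, 12 (2 points).
  x = 7: rhs = 2, matching y values: 6, 11 (2 points).
  x = 8: rhs = 4, matching y values: 2, 15 (2 points).
  x = 9: rhs = 3, matching y values: none (0 points).
  x = 10: rhs = 5, matching y values: none (0 points).
  x = 11: rhs = 16, matching y values: 4, 13 (2 points).
  x = 12: rhs = 8, matching y values: 5, 12 (2 points).
  x = 13: rhs = 4, matching y values: 2, 15 (2 points).
  x = 14: rhs = 10, matching y values: none (0 points).
  x = 15: rhs = 15, matching y values: 7, 10 (2 points).
  x = 16: rhs = 8, matching y values: 5, 12 (2 points).
Total affine count: 22.
Full point count |E(F_17)| = 22 + 1 = 23.
Hasse bound: |23 − (17+1)| = |5| = 5 ≤ 2√17 ≈ 8.2462 ✓.


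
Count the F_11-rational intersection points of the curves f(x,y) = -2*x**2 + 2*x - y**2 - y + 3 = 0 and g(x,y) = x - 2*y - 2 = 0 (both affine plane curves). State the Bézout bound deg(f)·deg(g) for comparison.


Common zeros: {(8, 3), (9, 9)}; count = 2; Bézout bound = 2.

deg(f) = 2, deg(g) = 1, so Bézout bound = 2.
Scan x ∈ F_11. For each x, list the y ∈ F_11 with f(x, y) ≡ 0 and those with g(x, y) ≡ 0 (mod 11); the common zeros in that column are the intersection.
  x = 0: f ≡ 0 at y ∈ ∅; g ≡ 0 at y ∈ {10}; common: ∅.
  x = 1: f ≡ 0 at y ∈ ∅; g ≡ 0 at y ∈ {5}; common: ∅.
  x = 2: f ≡ 0 at y ∈ ∅; g ≡ 0 at y ∈ {0}; common: ∅.
  x = 3: f ≡ 0 at y ∈ {1, 9}; g ≡ 0 at y ∈ {6}; common: ∅.
  x = 4: f ≡ 0 at y ∈ {3, 7}; g ≡ 0 at y ∈ {1}; common: ∅.
  x = 5: f ≡ 0 at y ∈ ∅; g ≡ 0 at y ∈ {7}; common: ∅.
  x = 6: f ≡ 0 at y ∈ {4, 6}; g ≡ 0 at y ∈ {2}; common: ∅.
  x = 7: f ≡ 0 at y ∈ ∅; g ≡ 0 at y ∈ {8}; common: ∅.
  x = 8: f ≡ 0 at y ∈ {3, 7}; g ≡ 0 at y ∈ {3}; common: {3}.
  x = 9: f ≡ 0 at y ∈ {1, 9}; g ≡ 0 at y ∈ {9}; common: {9}.
  x = 10: f ≡ 0 at y ∈ ∅; g ≡ 0 at y ∈ {4}; common: ∅.
Collecting: common zeros = {(8, 3), (9, 9)}, so the count is 2.
Comparison with the Bézout bound: 2 ≤ 2 = deg(f)·deg(g), as expected for curves with no common component (the bound is attained).


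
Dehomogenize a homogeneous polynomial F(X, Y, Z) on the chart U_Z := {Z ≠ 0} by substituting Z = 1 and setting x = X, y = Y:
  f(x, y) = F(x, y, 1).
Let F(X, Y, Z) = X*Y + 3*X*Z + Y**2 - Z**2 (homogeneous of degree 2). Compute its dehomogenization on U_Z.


f(x, y) = x*y + 3*x + y**2 - 1

On U_Z we set Z = 1. Each monomial c·X^i·Y^j·Z^k in F becomes c·x^i·y^j·1^k = c·x^i·y^j.
Substituting Z = 1: F(X, Y, 1) = x*y + 3*x + y**2 - 1.
Note: deg(f) ≤ deg(F) = 2; strict inequality happens when F is divisible by Z (lost terms).


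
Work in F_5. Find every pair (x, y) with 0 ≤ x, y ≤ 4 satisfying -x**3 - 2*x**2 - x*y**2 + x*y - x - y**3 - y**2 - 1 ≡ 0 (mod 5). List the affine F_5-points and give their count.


Affine F_5-points: {(1, 0), (2, 2), (3, 4)}; count = 3.

For each of the 25 pairs (x, y) ∈ F_5², evaluate f(x, y) mod 5. Record the zeros.
  x = 0: [0↦4, 1↦2, 2↦2, 3↦3, 4↦4]  zeros at y ∈ ∅
  x = 1: [0↦0, 1↦3, 2↦1, 3↦3, 4↦3]  zeros at y ∈ {0}
  x = 2: [0↦1, 1↦4, 2↦0, 3↦3, 4↦2]  zeros at y ∈ {2}
  x = 3: [0↦1, 1↦4, 2↦3, 3↦2, 4↦0]  zeros at y ∈ {4}
  x = 4: [0↦4, 1↦2, 2↦4, 3↦4, 4↦1]  zeros at y ∈ ∅
Collecting zeros: affine points = {(1, 0), (2, 2), (3, 4)}.
Total count |C(F_5)_aff| = 3.


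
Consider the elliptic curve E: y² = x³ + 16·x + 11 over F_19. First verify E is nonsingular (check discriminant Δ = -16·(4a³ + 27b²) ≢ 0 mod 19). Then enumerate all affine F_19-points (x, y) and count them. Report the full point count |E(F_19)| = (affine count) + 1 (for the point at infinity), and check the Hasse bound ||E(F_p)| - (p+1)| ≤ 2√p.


Affine points = {(0, 7), (0, 12), (1, 3), (1, 16), (4, 5), (4, 14), (5, 8), (5, 11), (6, 0), (8, 9), (8, 10), (11, 6), (11, 13), (15, 4), (15, 15), (17, 3), (17, 16)}; affine count = 17; |E(F_19)| = 18.

Discriminant check: Δ ∝ 4a³ + 27b² = 4·16³ + 27·11² = 4·4096 + 27·121 ≡ 5 (mod 19). Nonzero ⇒ E is nonsingular.
For each x ∈ F_19, compute rhs = x³ + 16·x + 11 mod 19, then count y ∈ F_19 with y² ≡ rhs.
  x = 0: rhs = 11, matching y values: 7, 12 (2 points).
  x = 1: rhs = 9, matching y values: 3, 16 (2 points).
  x = 2: rhs = 13, matching y values: none (0 points).
  x = 3: rhs = 10, matching y values: none (0 points).
  x = 4: rhs = 6, matching y values: 5, 14 (2 points).
  x = 5: rhs = 7, matching y values: 8, 11 (2 points).
  x = 6: rhs = 0, matching y values: 0 (1 points).
  x = 7: rhs = 10, matching y values: none (0 points).
  x = 8: rhs = 5, matching y values: 9, 10 (2 points).
  x = 9: rhs = 10, matching y values: none (0 points).
  x = 10: rhs = 12, matching y values: none (0 points).
  x = 11: rhs = 17, matching y values: 6, 13 (2 points).
  x = 12: rhs = 12, matching y values: none (0 points).
  x = 13: rhs = 3, matching y values: none (0 points).
  x = 14: rhs = 15, matching y values: none (0 points).
  x = 15: rhs = 16, matching y values: 4, 15 (2 points).
  x = 16: rhs = 12, matching y values: none (0 points).
  x = 17: rhs = 9, matching y values: 3, 16 (2 points).
  x = 18: rhs = 13, matching y values: none (0 points).
Total affine count: 17.
Full point count |E(F_19)| = 17 + 1 = 18.
Hasse bound: |18 − (19+1)| = |-2| = 2 ≤ 2√19 ≈ 8.7178 ✓.


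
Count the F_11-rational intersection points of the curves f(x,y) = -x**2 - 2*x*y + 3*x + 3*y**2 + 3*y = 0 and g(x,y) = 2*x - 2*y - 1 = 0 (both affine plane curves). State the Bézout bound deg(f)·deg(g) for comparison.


Common zeros: {(5, 10)}; count = 1; Bézout bound = 2.

deg(f) = 2, deg(g) = 1, so Bézout bound = 2.
Scan x ∈ F_11. For each x, list the y ∈ F_11 with f(x, y) ≡ 0 and those with g(x, y) ≡ 0 (mod 11); the common zeros in that column are the intersection.
  x = 0: f ≡ 0 at y ∈ {0, 10}; g ≡ 0 at y ∈ {5}; common: ∅.
  x = 1: f ≡ 0 at y ∈ ∅; g ≡ 0 at y ∈ {6}; common: ∅.
  x = 2: f ≡ 0 at y ∈ ∅; g ≡ 0 at y ∈ {7}; common: ∅.
  x = 3: f ≡ 0 at y ∈ {0, 1}; g ≡ 0 at y ∈ {8}; common: ∅.
  x = 4: f ≡ 0 at y ∈ ∅; g ≡ 0 at y ∈ {9}; common: ∅.
  x = 5: f ≡ 0 at y ∈ {7, 10}; g ≡ 0 at y ∈ {10}; common: {10}.
  x = 6: f ≡ 0 at y ∈ {7}; g ≡ 0 at y ∈ {0}; common: ∅.
  x = 7: f ≡ 0 at y ∈ ∅; g ≡ 0 at y ∈ {1}; common: ∅.
  x = 8: f ≡ 0 at y ∈ {4}; g ≡ 0 at y ∈ {2}; common: ∅.
  x = 9: f ≡ 0 at y ∈ {1, 4}; g ≡ 0 at y ∈ {3}; common: ∅.
  x = 10: f ≡ 0 at y ∈ ∅; g ≡ 0 at y ∈ {4}; common: ∅.
Collecting: common zeros = {(5, 10)}, so the count is 1.
Comparison with the Bézout bound: 1 ≤ 2 = deg(f)·deg(g), as expected for curves with no common component (the affine F_11-count falls short of the bound because intersections may lie at infinity, over extension fields, or carry multiplicity).


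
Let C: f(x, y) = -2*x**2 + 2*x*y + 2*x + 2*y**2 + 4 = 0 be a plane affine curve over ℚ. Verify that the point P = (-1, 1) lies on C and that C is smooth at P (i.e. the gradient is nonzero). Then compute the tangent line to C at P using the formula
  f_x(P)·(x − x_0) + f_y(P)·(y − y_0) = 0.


Tangent line at P: 8*x + 2*y + 6 = 0.

Step 1: f(-1, 1) = 0, so P lies on C.
Step 2: partial derivatives
  f_x(x, y) = -4*x + 2*y + 2, f_y(x, y) = 2*x + 4*y.
  f_x(P) = 8, f_y(P) = 2 (gradient nonzero, so P is smooth).
Step 3: tangent line at P: 8·(x − -1) + 2·(y − 1) = 0.
Expanding: 8*x + 2*y + 6 = 0.


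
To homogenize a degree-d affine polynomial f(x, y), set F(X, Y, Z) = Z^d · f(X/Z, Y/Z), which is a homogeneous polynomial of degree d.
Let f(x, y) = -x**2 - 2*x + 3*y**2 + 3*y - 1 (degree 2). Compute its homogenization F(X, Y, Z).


F(X, Y, Z) = -X**2 - 2*X*Z + 3*Y**2 + 3*Y*Z - Z**2

deg(f) = 2.
Substitute x = X/Z, y = Y/Z into f, then multiply by Z^2.
  monomial -1·x^2·y^0 ↦ -1·X^2·Y^0·Z^0.
  monomial -2·x^1·y^0 ↦ -2·X^1·Y^0·Z^1.
  monomial 3·x^0·y^2 ↦ 3·X^0·Y^2·Z^0.
  monomial 3·x^0·y^1 ↦ 3·X^0·Y^1·Z^1.
  monomial -1·x^0·y^0 ↦ -1·X^0·Y^0·Z^2.
Collecting: F(X, Y, Z) = -X**2 - 2*X*Z + 3*Y**2 + 3*Y*Z - Z**2.


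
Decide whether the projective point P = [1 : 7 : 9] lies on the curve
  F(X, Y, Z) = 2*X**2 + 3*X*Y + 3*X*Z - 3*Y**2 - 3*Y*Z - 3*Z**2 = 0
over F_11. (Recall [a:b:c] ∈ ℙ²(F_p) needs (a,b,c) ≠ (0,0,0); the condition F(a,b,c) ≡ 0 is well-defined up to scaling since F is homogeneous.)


F(1,7,9) ≡ 10 (mod 11); P is NOT on the curve.

Evaluate F(1, 7, 9) term-by-term (mod 11).
  2*X**2 ↦ 2·1·1·1 = 2
  3*X*Y ↦ 3·1·7·1 = 21
  3*X*Z ↦ 3·1·1·9 = 27
  -3*Y**2 ↦ -3·1·49·1 = -147
  -3*Y*Z ↦ -3·1·7·9 = -189
  -3*Z**2 ↦ -3·1·1·81 = -243
Sum: F(1, 7, 9) = (2) + (21) + (27) + (-147) + (-189) + (-243) = -529.
Reducing mod 11: -529 ≡ 10 (mod 11).
Since F(a, b, c) ≡ 10 ≠ 0 (mod 11), P does NOT lie on the curve.


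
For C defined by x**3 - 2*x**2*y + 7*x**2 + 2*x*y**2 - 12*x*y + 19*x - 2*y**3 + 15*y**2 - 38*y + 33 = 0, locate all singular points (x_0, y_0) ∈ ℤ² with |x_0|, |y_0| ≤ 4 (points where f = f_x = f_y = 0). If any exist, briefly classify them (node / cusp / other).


Singular points: {(-1, 2)}; classification: cusp.

Compute partial derivatives:
  f_x = 3*x**2 - 4*x*y + 14*x + 2*y**2 - 12*y + 19.
  f_y = -2*x**2 + 4*x*y - 12*x - 6*y**2 + 30*y - 38.
Scan x_0 ∈ {−4, ..., 4}. For each x_0, f_y(x_0, y) is a polynomial in y; find its integer roots y ∈ {−4, ..., 4}, then test f_x and f at those candidates.
  x = -4: f_y(-4, y) = -6*y**2 + 14*y - 22; no integer root y with |y| ≤ 4.
  x = -3: f_y(-3, y) = -6*y**2 + 18*y - 20; no integer root y with |y| ≤ 4.
  x = -2: f_y(-2, y) = -6*y**2 + 22*y - 22; no integer root y with |y| ≤ 4.
  x = -1: f_y(-1, y) = -6*y**2 + 26*y - 28; vanishes at y ∈ {2}. (-1, 2): f_x = 0, f = 0 — SINGULAR.
  x = 0: f_y(0, y) = -6*y**2 + 30*y - 38; no integer root y with |y| ≤ 4.
  x = 1: f_y(1, y) = -6*y**2 + 34*y - 52; no integer root y with |y| ≤ 4.
  x = 2: f_y(2, y) = -6*y**2 + 38*y - 70; no integer root y with |y| ≤ 4.
  x = 3: f_y(3, y) = -6*y**2 + 42*y - 92; no integer root y with |y| ≤ 4.
  x = 4: f_y(4, y) = -6*y**2 + 46*y - 118; no integer root y with |y| ≤ 4.
Only singular point on the grid: (-1, 2).
Classify: substitute x = -1 + u, y = 2 + v and expand: f = u**3 - 2*u**2*v + 2*u*v**2 - 2*v**3 + v**2.
No constant or linear terms (consistent with a singular point). Quadratic part: v**2. Cubic part: u**3 - 2*u**2*v + 2*u*v**2 - 2*v**3.
The quadratic part v**2 is a perfect square, so there is a single (double) tangent line v = 0, i.e. y = 2. Restricting the cubic part to that line (v = 0) leaves u**3 ≠ 0, so f is not divisible by v and the branch is v² ≈ -u**3 to lowest order — this is a cusp.
Classification: cusp.


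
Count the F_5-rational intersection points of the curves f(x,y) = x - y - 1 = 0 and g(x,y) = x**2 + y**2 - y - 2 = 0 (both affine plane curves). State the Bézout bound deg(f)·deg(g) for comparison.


Common zeros: {(0, 4), (4, 3)}; count = 2; Bézout bound = 2.

deg(f) = 1, deg(g) = 2, so Bézout bound = 2.
Scan x ∈ F_5. For each x, list the y ∈ F_5 with f(x, y) ≡ 0 and those with g(x, y) ≡ 0 (mod 5); the common zeros in that column are the intersection.
  x = 0: f ≡ 0 at y ∈ {4}; g ≡ 0 at y ∈ {2, 4}; common: {4}.
  x = 1: f ≡ 0 at y ∈ {0}; g ≡ 0 at y ∈ {3}; common: ∅.
  x = 2: f ≡ 0 at y ∈ {1}; g ≡ 0 at y ∈ ∅; common: ∅.
  x = 3: f ≡ 0 at y ∈ {2}; g ≡ 0 at y ∈ ∅; common: ∅.
  x = 4: f ≡ 0 at y ∈ {3}; g ≡ 0 at y ∈ {3}; common: {3}.
Collecting: common zeros = {(0, 4), (4, 3)}, so the count is 2.
Comparison with the Bézout bound: 2 ≤ 2 = deg(f)·deg(g), as expected for curves with no common component (the bound is attained).


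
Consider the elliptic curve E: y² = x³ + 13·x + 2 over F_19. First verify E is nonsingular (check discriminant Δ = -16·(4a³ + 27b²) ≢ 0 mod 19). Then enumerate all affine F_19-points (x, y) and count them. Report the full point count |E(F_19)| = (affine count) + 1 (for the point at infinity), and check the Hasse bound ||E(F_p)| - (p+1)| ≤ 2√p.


Affine points = {(1, 4), (1, 15), (2, 6), (2, 13), (3, 7), (3, 12), (4, 2), (4, 17), (6, 7), (6, 12), (10, 7), (10, 12), (12, 9), (12, 10), (15, 0), (17, 5), (17, 14), (18, 8), (18, 11)}; affine count = 19; |E(F_19)| = 20.

Discriminant check: Δ ∝ 4a³ + 27b² = 4·13³ + 27·2² = 4·2197 + 27·4 ≡ 4 (mod 19). Nonzero ⇒ E is nonsingular.
For each x ∈ F_19, compute rhs = x³ + 13·x + 2 mod 19, then count y ∈ F_19 with y² ≡ rhs.
  x = 0: rhs = 2, matching y values: none (0 points).
  x = 1: rhs = 16, matching y values: 4, 15 (2 points).
  x = 2: rhs = 17, matching y values: 6, 13 (2 points).
  x = 3: rhs = 11, matching y values: 7, 12 (2 points).
  x = 4: rhs = 4, matching y values: 2, 17 (2 points).
  x = 5: rhs = 2, matching y values: none (0 points).
  x = 6: rhs = 11, matching y values: 7, 12 (2 points).
  x = 7: rhs = 18, matching y values: none (0 points).
  x = 8: rhs = 10, matching y values: none (0 points).
  x = 9: rhs = 12, matching y values: none (0 points).
  x = 10: rhs = 11, matching y values: 7, 12 (2 points).
  x = 11: rhs = 13, matching y values: none (0 points).
  x = 12: rhs = 5, matching y values: 9, 10 (2 points).
  x = 13: rhs = 12, matching y values: none (0 points).
  x = 14: rhs = 2, matching y values: none (0 points).
  x = 15: rhs = 0, matching y values: 0 (1 points).
  x = 16: rhs = 12, matching y values: none (0 points).
  x = 17: rhs = 6, matching y values: 5, 14 (2 points).
  x = 18: rhs = 7, matching y values: 8, 11 (2 points).
Total affine count: 19.
Full point count |E(F_19)| = 19 + 1 = 20.
Hasse bound: |20 − (19+1)| = |0| = 0 ≤ 2√19 ≈ 8.7178 ✓.


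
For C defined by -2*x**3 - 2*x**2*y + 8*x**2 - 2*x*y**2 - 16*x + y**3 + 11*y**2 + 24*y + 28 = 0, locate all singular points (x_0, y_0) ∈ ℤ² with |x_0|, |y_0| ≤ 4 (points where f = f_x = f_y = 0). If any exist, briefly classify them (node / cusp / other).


Singular points: {(2, -2)}; classification: cusp.

Compute partial derivatives:
  f_x = -6*x**2 - 4*x*y + 16*x - 2*y**2 - 16.
  f_y = -2*x**2 - 4*x*y + 3*y**2 + 22*y + 24.
Scan x_0 ∈ {−4, ..., 4}. For each x_0, f_y(x_0, y) is a polynomial in y; find its integer roots y ∈ {−4, ..., 4}, then test f_x and f at those candidates.
  x = -4: f_y(-4, y) = 3*y**2 + 38*y - 8; no integer root y with |y| ≤ 4.
  x = -3: f_y(-3, y) = 3*y**2 + 34*y + 6; no integer root y with |y| ≤ 4.
  x = -2: f_y(-2, y) = 3*y**2 + 30*y + 16; no integer root y with |y| ≤ 4.
  x = -1: f_y(-1, y) = 3*y**2 + 26*y + 22; no integer root y with |y| ≤ 4.
  x = 0: f_y(0, y) = 3*y**2 + 22*y + 24; no integer root y with |y| ≤ 4.
  x = 1: f_y(1, y) = 3*y**2 + 18*y + 22; no integer root y with |y| ≤ 4.
  x = 2: f_y(2, y) = 3*y**2 + 14*y + 16; vanishes at y ∈ {-2}. (2, -2): f_x = 0, f = 0 — SINGULAR.
  x = 3: f_y(3, y) = 3*y**2 + 10*y + 6; no integer root y with |y| ≤ 4.
  x = 4: f_y(4, y) = 3*y**2 + 6*y - 8; no integer root y with |y| ≤ 4.
Only singular point on the grid: (2, -2).
Classify: substitute x = 2 + u, y = -2 + v and expand: f = -2*u**3 - 2*u**2*v - 2*u*v**2 + v**3 + v**2.
No constant or linear terms (consistent with a singular point). Quadratic part: v**2. Cubic part: -2*u**3 - 2*u**2*v - 2*u*v**2 + v**3.
The quadratic part v**2 is a perfect square, so there is a single (double) tangent line v = 0, i.e. y = -2. Restricting the cubic part to that line (v = 0) leaves -2*u**3 ≠ 0, so f is not divisible by v and the branch is v² ≈ 2*u**3 to lowest order — this is a cusp.
Classification: cusp.


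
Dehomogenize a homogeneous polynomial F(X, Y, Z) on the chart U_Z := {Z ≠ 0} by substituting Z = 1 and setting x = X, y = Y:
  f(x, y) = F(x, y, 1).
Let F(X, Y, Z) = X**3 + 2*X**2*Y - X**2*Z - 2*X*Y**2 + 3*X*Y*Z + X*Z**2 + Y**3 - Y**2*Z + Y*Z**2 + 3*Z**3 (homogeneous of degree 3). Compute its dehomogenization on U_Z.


f(x, y) = x**3 + 2*x**2*y - x**2 - 2*x*y**2 + 3*x*y + x + y**3 - y**2 + y + 3

On U_Z we set Z = 1. Each monomial c·X^i·Y^j·Z^k in F becomes c·x^i·y^j·1^k = c·x^i·y^j.
Substituting Z = 1: F(X, Y, 1) = x**3 + 2*x**2*y - x**2 - 2*x*y**2 + 3*x*y + x + y**3 - y**2 + y + 3.
Note: deg(f) ≤ deg(F) = 3; strict inequality happens when F is divisible by Z (lost terms).


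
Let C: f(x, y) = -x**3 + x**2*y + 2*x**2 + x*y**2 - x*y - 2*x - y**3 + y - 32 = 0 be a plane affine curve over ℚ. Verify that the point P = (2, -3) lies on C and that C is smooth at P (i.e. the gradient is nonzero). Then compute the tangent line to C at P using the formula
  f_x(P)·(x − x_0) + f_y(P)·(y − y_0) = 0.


Tangent line at P: -6*x - 36*y - 96 = 0.

Step 1: f(2, -3) = 0, so P lies on C.
Step 2: partial derivatives
  f_x(x, y) = -3*x**2 + 2*x*y + 4*x + y**2 - y - 2, f_y(x, y) = x**2 + 2*x*y - x - 3*y**2 + 1.
  f_x(P) = -6, f_y(P) = -36 (gradient nonzero, so P is smooth).
Step 3: tangent line at P: -6·(x − 2) + -36·(y − -3) = 0.
Expanding: -6*x - 36*y - 96 = 0.


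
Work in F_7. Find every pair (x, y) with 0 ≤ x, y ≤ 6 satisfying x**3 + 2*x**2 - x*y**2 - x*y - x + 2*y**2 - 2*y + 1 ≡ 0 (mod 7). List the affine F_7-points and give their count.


Affine F_7-points: {(1, 4), (1, 6), (2, 2), (3, 4), (3, 5), (5, 1), (5, 6), (6, 6)}; count = 8.

For each of the 49 pairs (x, y) ∈ F_7², evaluate f(x, y) mod 7. Record the zeros.
  x = 0: [0↦1, 1↦1, 2↦5, 3↦6, 4↦4, 5↦6, 6↦5]  zeros at y ∈ ∅
  x = 1: [0↦3, 1↦1, 2↦1, 3↦3, 4↦0, 5↦6, 6↦0]  zeros at y ∈ {4, 6}
  x = 2: [0↦1, 1↦4, 2↦0, 3↦3, 4↦6, 5↦2, 6↦5]  zeros at y ∈ {2}
  x = 3: [0↦1, 1↦2, 2↦1, 3↦5, 4↦0, 5↦0, 6↦5]  zeros at y ∈ {4, 5}
  x = 4: [0↦2, 1↦1, 2↦3, 3↦1, 4↦2, 5↦6, 6↦6]  zeros at y ∈ ∅
  x = 5: [0↦3, 1↦0, 2↦5, 3↦4, 4↦4, 5↦5, 6↦0]  zeros at y ∈ {1, 6}
  x = 6: [0↦3, 1↦5, 2↦6, 3↦6, 4↦5, 5↦3, 6↦0]  zeros at y ∈ {6}
Collecting zeros: affine points = {(1, 4), (1, 6), (2, 2), (3, 4), (3, 5), (5, 1), (5, 6), (6, 6)}.
Total count |C(F_7)_aff| = 8.


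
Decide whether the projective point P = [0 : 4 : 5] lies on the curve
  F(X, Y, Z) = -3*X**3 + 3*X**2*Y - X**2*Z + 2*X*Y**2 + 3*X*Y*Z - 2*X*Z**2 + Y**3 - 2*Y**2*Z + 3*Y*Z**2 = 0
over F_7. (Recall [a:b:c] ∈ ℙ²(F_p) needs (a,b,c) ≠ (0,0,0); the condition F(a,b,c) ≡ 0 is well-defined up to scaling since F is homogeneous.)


F(0,4,5) ≡ 1 (mod 7); P is NOT on the curve.

Evaluate F(0, 4, 5) term-by-term (mod 7).
  -3*X**3 ↦ -3·0·1·1 = 0
  3*X**2*Y ↦ 3·0·4·1 = 0
  -X**2*Z ↦ -1·0·1·5 = 0
  2*X*Y**2 ↦ 2·0·16·1 = 0
  3*X*Y*Z ↦ 3·0·4·5 = 0
  -2*X*Z**2 ↦ -2·0·1·25 = 0
  Y**3 ↦ 1·1·64·1 = 64
  -2*Y**2*Z ↦ -2·1·16·5 = -160
  3*Y*Z**2 ↦ 3·1·4·25 = 300
Sum: F(0, 4, 5) = (0) + (0) + (0) + (0) + (0) + (0) + (64) + (-160) + (300) = 204.
Reducing mod 7: 204 ≡ 1 (mod 7).
Since F(a, b, c) ≡ 1 ≠ 0 (mod 7), P does NOT lie on the curve.


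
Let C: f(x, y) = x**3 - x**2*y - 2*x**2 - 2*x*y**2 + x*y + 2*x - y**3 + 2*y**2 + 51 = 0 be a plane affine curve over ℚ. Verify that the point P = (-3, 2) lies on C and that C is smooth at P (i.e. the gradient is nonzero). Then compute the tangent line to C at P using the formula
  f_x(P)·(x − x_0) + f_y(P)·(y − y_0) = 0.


Tangent line at P: 47*x + 8*y + 125 = 0.

Step 1: f(-3, 2) = 0, so P lies on C.
Step 2: partial derivatives
  f_x(x, y) = 3*x**2 - 2*x*y - 4*x - 2*y**2 + y + 2, f_y(x, y) = -x**2 - 4*x*y + x - 3*y**2 + 4*y.
  f_x(P) = 47, f_y(P) = 8 (gradient nonzero, so P is smooth).
Step 3: tangent line at P: 47·(x − -3) + 8·(y − 2) = 0.
Expanding: 47*x + 8*y + 125 = 0.


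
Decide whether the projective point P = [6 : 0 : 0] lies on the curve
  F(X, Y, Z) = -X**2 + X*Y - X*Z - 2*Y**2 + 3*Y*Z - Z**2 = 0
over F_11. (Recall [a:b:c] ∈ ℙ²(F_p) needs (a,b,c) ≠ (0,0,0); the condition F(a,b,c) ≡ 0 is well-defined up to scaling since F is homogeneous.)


F(6,0,0) ≡ 8 (mod 11); P is NOT on the curve.

Evaluate F(6, 0, 0) term-by-term (mod 11).
  -X**2 ↦ -1·36·1·1 = -36
  X*Y ↦ 1·6·0·1 = 0
  -X*Z ↦ -1·6·1·0 = 0
  -2*Y**2 ↦ -2·1·0·1 = 0
  3*Y*Z ↦ 3·1·0·0 = 0
  -Z**2 ↦ -1·1·1·0 = 0
Sum: F(6, 0, 0) = (-36) + (0) + (0) + (0) + (0) + (0) = -36.
Reducing mod 11: -36 ≡ 8 (mod 11).
Since F(a, b, c) ≡ 8 ≠ 0 (mod 11), P does NOT lie on the curve.


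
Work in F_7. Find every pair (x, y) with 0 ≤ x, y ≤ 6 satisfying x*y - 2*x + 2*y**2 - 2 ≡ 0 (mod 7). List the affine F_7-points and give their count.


Affine F_7-points: {(0, 1), (0, 6), (5, 3), (5, 5), (6, 0), (6, 4)}; count = 6.

For each of the 49 pairs (x, y) ∈ F_7², evaluate f(x, y) mod 7. Record the zeros.
  x = 0: [0↦5, 1↦0, 2↦6, 3↦2, 4↦2, 5↦6, 6↦0]  zeros at y ∈ {1, 6}
  x = 1: [0↦3, 1↦6, 2↦6, 3↦3, 4↦4, 5↦2, 6↦4]  zeros at y ∈ ∅
  x = 2: [0↦1, 1↦5, 2↦6, 3↦4, 4↦6, 5↦5, 6↦1]  zeros at y ∈ ∅
  x = 3: [0↦6, 1↦4, 2↦6, 3↦5, 4↦1, 5↦1, 6↦5]  zeros at y ∈ ∅
  x = 4: [0↦4, 1↦3, 2↦6, 3↦6, 4↦3, 5↦4, 6↦2]  zeros at y ∈ ∅
  x = 5: [0↦2, 1↦2, 2↦6, 3↦0, 4↦5, 5↦0, 6↦6]  zeros at y ∈ {3, 5}
  x = 6: [0↦0, 1↦1, 2↦6, 3↦1, 4↦0, 5↦3, 6↦3]  zeros at y ∈ {0, 4}
Collecting zeros: affine points = {(0, 1), (0, 6), (5, 3), (5, 5), (6, 0), (6, 4)}.
Total count |C(F_7)_aff| = 6.


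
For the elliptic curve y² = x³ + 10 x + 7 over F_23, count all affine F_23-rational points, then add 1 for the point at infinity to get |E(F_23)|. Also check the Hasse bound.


Affine points = {(1, 8), (1, 15), (2, 9), (2, 14), (3, 8), (3, 15), (7, 11), (7, 12), (8, 1), (8, 22), (10, 7), (10, 16), (14, 4), (14, 19), (15, 6), (15, 17), (16, 10), (16, 13), (18, 4), (18, 19), (19, 8), (19, 15), (21, 5), (21, 18)}; affine count = 24; |E(F_23)| = 25.

Discriminant check: Δ ∝ 4a³ + 27b² = 4·10³ + 27·7² = 4·1000 + 27·49 ≡ 10 (mod 23). Nonzero ⇒ E is nonsingular.
For each x ∈ F_23, compute rhs = x³ + 10·x + 7 mod 23, then count y ∈ F_23 with y² ≡ rhs.
  x = 0: rhs = 7, matching y values: none (0 points).
  x = 1: rhs = 18, matching y values: 8, 15 (2 points).
  x = 2: rhs = 12, matching y values: 9, 14 (2 points).
  x = 3: rhs = 18, matching y values: 8, 15 (2 points).
  x = 4: rhs = 19, matching y values: none (0 points).
  x = 5: rhs = 21, matching y values: none (0 points).
  x = 6: rhs = 7, matching y values: none (0 points).
  x = 7: rhs = 6, matching y values: 11, 12 (2 points).
  x = 8: rhs = 1, matching y values: 1, 22 (2 points).
  x = 9: rhs = 21, matching y values: none (0 points).
  x = 10: rhs = 3, matching y values: 7, 16 (2 points).
  x = 11: rhs = 22, matching y values: none (0 points).
  x = 12: rhs = 15, matching y values: none (0 points).
  x = 13: rhs = 11, matching y values: none (0 points).
  x = 14: rhs = 16, matching y values: 4, 19 (2 points).
  x = 15: rhs = 13, matching y values: 6, 17 (2 points).
  x = 16: rhs = 8, matching y values: 10, 13 (2 points).
  x = 17: rhs = 7, matching y values: none (0 points).
  x = 18: rhs = 16, matching y values: 4, 19 (2 points).
  x = 19: rhs = 18, matching y values: 8, 15 (2 points).
  x = 20: rhs = 19, matching y values: none (0 points).
  x = 21: rhs = 2, matching y values: 5, 18 (2 points).
  x = 22: rhs = 19, matching y values: none (0 points).
Total affine count: 24.
Full point count |E(F_23)| = 24 + 1 = 25.
Hasse bound: |25 − (23+1)| = |1| = 1 ≤ 2√23 ≈ 9.5917 ✓.


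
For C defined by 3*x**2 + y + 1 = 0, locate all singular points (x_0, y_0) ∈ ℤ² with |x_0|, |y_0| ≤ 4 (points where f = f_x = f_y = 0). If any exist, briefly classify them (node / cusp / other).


No singular points in the scanned grid; C is smooth there.

Compute partial derivatives:
  f_x = 6*x.
  f_y = 1.
f_y = 1 is a nonzero constant, so f_y never vanishes: no point (x, y) can satisfy f = f_x = f_y = 0. In particular no (x, y) ∈ {−4, ..., 4}² is singular; the curve is smooth.


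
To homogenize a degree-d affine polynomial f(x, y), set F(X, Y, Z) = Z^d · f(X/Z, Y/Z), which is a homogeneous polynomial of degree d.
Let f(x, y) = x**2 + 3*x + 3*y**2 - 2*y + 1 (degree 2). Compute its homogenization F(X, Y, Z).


F(X, Y, Z) = X**2 + 3*X*Z + 3*Y**2 - 2*Y*Z + Z**2

deg(f) = 2.
Substitute x = X/Z, y = Y/Z into f, then multiply by Z^2.
  monomial 1·x^2·y^0 ↦ 1·X^2·Y^0·Z^0.
  monomial 3·x^1·y^0 ↦ 3·X^1·Y^0·Z^1.
  monomial 3·x^0·y^2 ↦ 3·X^0·Y^2·Z^0.
  monomial -2·x^0·y^1 ↦ -2·X^0·Y^1·Z^1.
  monomial 1·x^0·y^0 ↦ 1·X^0·Y^0·Z^2.
Collecting: F(X, Y, Z) = X**2 + 3*X*Z + 3*Y**2 - 2*Y*Z + Z**2.


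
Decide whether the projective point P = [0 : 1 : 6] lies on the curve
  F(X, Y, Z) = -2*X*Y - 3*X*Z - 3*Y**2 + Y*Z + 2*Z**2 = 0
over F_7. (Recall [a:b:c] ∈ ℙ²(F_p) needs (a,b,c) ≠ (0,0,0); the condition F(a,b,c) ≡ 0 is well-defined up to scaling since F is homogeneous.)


F(0,1,6) ≡ 5 (mod 7); P is NOT on the curve.

Evaluate F(0, 1, 6) term-by-term (mod 7).
  -2*X*Y ↦ -2·0·1·1 = 0
  -3*X*Z ↦ -3·0·1·6 = 0
  -3*Y**2 ↦ -3·1·1·1 = -3
  Y*Z ↦ 1·1·1·6 = 6
  2*Z**2 ↦ 2·1·1·36 = 72
Sum: F(0, 1, 6) = (0) + (0) + (-3) + (6) + (72) = 75.
Reducing mod 7: 75 ≡ 5 (mod 7).
Since F(a, b, c) ≡ 5 ≠ 0 (mod 7), P does NOT lie on the curve.


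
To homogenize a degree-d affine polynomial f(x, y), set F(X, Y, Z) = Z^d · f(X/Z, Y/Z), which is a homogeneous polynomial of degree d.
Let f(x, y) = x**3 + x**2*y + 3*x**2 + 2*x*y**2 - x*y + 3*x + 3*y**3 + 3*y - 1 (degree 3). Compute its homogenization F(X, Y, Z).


F(X, Y, Z) = X**3 + X**2*Y + 3*X**2*Z + 2*X*Y**2 - X*Y*Z + 3*X*Z**2 + 3*Y**3 + 3*Y*Z**2 - Z**3

deg(f) = 3.
Substitute x = X/Z, y = Y/Z into f, then multiply by Z^3.
  monomial 1·x^3·y^0 ↦ 1·X^3·Y^0·Z^0.
  monomial 1·x^2·y^1 ↦ 1·X^2·Y^1·Z^0.
  monomial 3·x^2·y^0 ↦ 3·X^2·Y^0·Z^1.
  monomial 2·x^1·y^2 ↦ 2·X^1·Y^2·Z^0.
  monomial -1·x^1·y^1 ↦ -1·X^1·Y^1·Z^1.
  monomial 3·x^1·y^0 ↦ 3·X^1·Y^0·Z^2.
  monomial 3·x^0·y^3 ↦ 3·X^0·Y^3·Z^0.
  monomial 3·x^0·y^1 ↦ 3·X^0·Y^1·Z^2.
  monomial -1·x^0·y^0 ↦ -1·X^0·Y^0·Z^3.
Collecting: F(X, Y, Z) = X**3 + X**2*Y + 3*X**2*Z + 2*X*Y**2 - X*Y*Z + 3*X*Z**2 + 3*Y**3 + 3*Y*Z**2 - Z**3.


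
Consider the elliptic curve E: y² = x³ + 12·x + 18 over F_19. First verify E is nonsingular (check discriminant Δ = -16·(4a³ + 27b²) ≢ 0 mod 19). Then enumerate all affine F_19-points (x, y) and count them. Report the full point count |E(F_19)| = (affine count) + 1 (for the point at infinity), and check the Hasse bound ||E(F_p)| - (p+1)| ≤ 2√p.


Affine points = {(3, 9), (3, 10), (4, 4), (4, 15), (9, 0), (10, 6), (10, 13), (12, 3), (12, 16), (14, 2), (14, 17), (15, 1), (15, 18), (17, 9), (17, 10), (18, 9), (18, 10)}; affine count = 17; |E(F_19)| = 18.

Discriminant check: Δ ∝ 4a³ + 27b² = 4·12³ + 27·18² = 4·1728 + 27·324 ≡ 4 (mod 19). Nonzero ⇒ E is nonsingular.
For each x ∈ F_19, compute rhs = x³ + 12·x + 18 mod 19, then count y ∈ F_19 with y² ≡ rhs.
  x = 0: rhs = 18, matching y values: none (0 points).
  x = 1: rhs = 12, matching y values: none (0 points).
  x = 2: rhs = 12, matching y values: none (0 points).
  x = 3: rhs = 5, matching y values: 9, 10 (2 points).
  x = 4: rhs = 16, matching y values: 4, 15 (2 points).
  x = 5: rhs = 13, matching y values: none (0 points).
  x = 6: rhs = 2, matching y values: none (0 points).
  x = 7: rhs = 8, matching y values: none (0 points).
  x = 8: rhs = 18, matching y values: none (0 points).
  x = 9: rhs = 0, matching y values: 0 (1 points).
  x = 10: rhs = 17, matching y values: 6, 13 (2 points).
  x = 11: rhs = 18, matching y values: none (0 points).
  x = 12: rhs = 9, matching y values: 3, 16 (2 points).
  x = 13: rhs = 15, matching y values: none (0 points).
  x = 14: rhs = 4, matching y values: 2, 17 (2 points).
  x = 15: rhs = 1, matching y values: 1, 18 (2 points).
  x = 16: rhs = 12, matching y values: none (0 points).
  x = 17: rhs = 5, matching y values: 9, 10 (2 points).
  x = 18: rhs = 5, matching y values: 9, 10 (2 points).
Total affine count: 17.
Full point count |E(F_19)| = 17 + 1 = 18.
Hasse bound: |18 − (19+1)| = |-2| = 2 ≤ 2√19 ≈ 8.7178 ✓.


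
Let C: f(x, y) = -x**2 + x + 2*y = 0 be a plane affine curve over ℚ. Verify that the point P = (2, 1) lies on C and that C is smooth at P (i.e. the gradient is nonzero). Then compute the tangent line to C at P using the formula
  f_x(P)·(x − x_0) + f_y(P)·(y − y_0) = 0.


Tangent line at P: -3*x + 2*y + 4 = 0.

Step 1: f(2, 1) = 0, so P lies on C.
Step 2: partial derivatives
  f_x(x, y) = 1 - 2*x, f_y(x, y) = 2.
  f_x(P) = -3, f_y(P) = 2 (gradient nonzero, so P is smooth).
Step 3: tangent line at P: -3·(x − 2) + 2·(y − 1) = 0.
Expanding: -3*x + 2*y + 4 = 0.


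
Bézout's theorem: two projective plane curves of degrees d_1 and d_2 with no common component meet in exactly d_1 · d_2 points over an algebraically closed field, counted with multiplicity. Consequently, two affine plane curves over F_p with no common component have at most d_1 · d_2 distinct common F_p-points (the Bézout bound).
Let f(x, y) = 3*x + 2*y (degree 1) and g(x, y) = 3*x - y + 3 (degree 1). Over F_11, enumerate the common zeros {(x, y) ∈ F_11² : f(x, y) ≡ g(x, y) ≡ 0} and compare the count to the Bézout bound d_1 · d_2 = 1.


Common zeros: {(3, 1)}; count = 1; Bézout bound = 1.

deg(f) = 1, deg(g) = 1, so Bézout bound = 1.
Scan x ∈ F_11. For each x, list the y ∈ F_11 with f(x, y) ≡ 0 and those with g(x, y) ≡ 0 (mod 11); the common zeros in that column are the intersection.
  x = 0: f ≡ 0 at y ∈ {0}; g ≡ 0 at y ∈ {3}; common: ∅.
  x = 1: f ≡ 0 at y ∈ {4}; g ≡ 0 at y ∈ {6}; common: ∅.
  x = 2: f ≡ 0 at y ∈ {8}; g ≡ 0 at y ∈ {9}; common: ∅.
  x = 3: f ≡ 0 at y ∈ {1}; g ≡ 0 at y ∈ {1}; common: {1}.
  x = 4: f ≡ 0 at y ∈ {5}; g ≡ 0 at y ∈ {4}; common: ∅.
  x = 5: f ≡ 0 at y ∈ {9}; g ≡ 0 at y ∈ {7}; common: ∅.
  x = 6: f ≡ 0 at y ∈ {2}; g ≡ 0 at y ∈ {10}; common: ∅.
  x = 7: f ≡ 0 at y ∈ {6}; g ≡ 0 at y ∈ {2}; common: ∅.
  x = 8: f ≡ 0 at y ∈ {10}; g ≡ 0 at y ∈ {5}; common: ∅.
  x = 9: f ≡ 0 at y ∈ {3}; g ≡ 0 at y ∈ {8}; common: ∅.
  x = 10: f ≡ 0 at y ∈ {7}; g ≡ 0 at y ∈ {0}; common: ∅.
Collecting: common zeros = {(3, 1)}, so the count is 1.
Comparison with the Bézout bound: 1 ≤ 1 = deg(f)·deg(g), as expected for curves with no common component (the bound is attained).


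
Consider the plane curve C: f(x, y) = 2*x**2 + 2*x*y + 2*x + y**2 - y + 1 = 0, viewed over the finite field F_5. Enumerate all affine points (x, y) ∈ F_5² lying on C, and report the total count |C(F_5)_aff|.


Affine F_5-points: {(1, 0), (1, 4), (3, 0), (4, 4)}; count = 4.

For each of the 25 pairs (x, y) ∈ F_5², evaluate f(x, y) mod 5. Record the zeros.
  x = 0: [0↦1, 1↦1, 2↦3, 3↦2, 4↦3]  zeros at y ∈ ∅
  x = 1: [0↦0, 1↦2, 2↦1, 3↦2, 4↦0]  zeros at y ∈ {0, 4}
  x = 2: [0↦3, 1↦2, 2↦3, 3↦1, 4↦1]  zeros at y ∈ ∅
  x = 3: [0↦0, 1↦1, 2↦4, 3↦4, 4↦1]  zeros at y ∈ {0}
  x = 4: [0↦1, 1↦4, 2↦4, 3↦1, 4↦0]  zeros at y ∈ {4}
Collecting zeros: affine points = {(1, 0), (1, 4), (3, 0), (4, 4)}.
Total count |C(F_5)_aff| = 4.


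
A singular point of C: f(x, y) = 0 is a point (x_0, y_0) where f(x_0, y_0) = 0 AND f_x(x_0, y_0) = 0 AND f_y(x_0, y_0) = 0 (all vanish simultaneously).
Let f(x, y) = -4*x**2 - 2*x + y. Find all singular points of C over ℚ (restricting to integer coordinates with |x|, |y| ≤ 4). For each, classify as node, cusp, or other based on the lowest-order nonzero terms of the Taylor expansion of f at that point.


No singular points in the scanned grid; C is smooth there.

Compute partial derivatives:
  f_x = -8*x - 2.
  f_y = 1.
f_y = 1 is a nonzero constant, so f_y never vanishes: no point (x, y) can satisfy f = f_x = f_y = 0. In particular no (x, y) ∈ {−4, ..., 4}² is singular; the curve is smooth.


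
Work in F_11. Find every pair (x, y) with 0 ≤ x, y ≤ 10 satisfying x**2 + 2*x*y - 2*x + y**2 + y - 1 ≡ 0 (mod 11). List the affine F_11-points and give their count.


Affine F_11-points: {(0, 3), (0, 7), (4, 5), (4, 8), (6, 10), (7, 3), (7, 4), (9, 4), (9, 10), (10, 5), (10, 7)}; count = 11.

For each of the 121 pairs (x, y) ∈ F_11², evaluate f(x, y) mod 11. Record the zeros.
  x = 0: [0↦10, 1↦1, 2↦5, 3↦0, 4↦8, 5↦7, 6↦8, 7↦0, 8↦5, 9↦1, 10↦10]  zeros at y ∈ {3, 7}
  x = 1: [0↦9, 1↦2, 2↦8, 3↦5, 4↦4, 5↦5, 6↦8, 7↦2, 8↦9, 9↦7, 10↦7]  zeros at y ∈ ∅
  x = 2: [0↦10, 1↦5, 2↦2, 3↦1, 4↦2, 5↦5, 6↦10, 7↦6, 8↦4, 9↦4, 10↦6]  zeros at y ∈ ∅
  x = 3: [0↦2, 1↦10, 2↦9, 3↦10, 4↦2, 5↦7, 6↦3, 7↦1, 8↦1, 9↦3, 10↦7]  zeros at y ∈ ∅
  x = 4: [0↦7, 1↦6, 2↦7, 3↦10, 4↦4, 5↦0, 6↦9, 7↦9, 8↦0, 9↦4, 10↦10]  zeros at y ∈ {5, 8}
  x = 5: [0↦3, 1↦4, 2↦7, 3↦1, 4↦8, 5↦6, 6↦6, 7↦8, 8↦1, 9↦7, 10↦4]  zeros at y ∈ ∅
  x = 6: [0↦1, 1↦4, 2↦9, 3↦5, 4↦3, 5↦3, 6↦5, 7↦9, 8↦4, 9↦1, 10↦0]  zeros at y ∈ {10}
  x = 7: [0↦1, 1↦6, 2↦2, 3↦0, 4↦0, 5↦2, 6↦6, 7↦1, 8↦9, 9↦8, 10↦9]  zeros at y ∈ {3, 4}
  x = 8: [0↦3, 1↦10, 2↦8, 3↦8, 4↦10, 5↦3, 6↦9, 7↦6, 8↦5, 9↦6, 10↦9]  zeros at y ∈ ∅
  x = 9: [0↦7, 1↦5, 2↦5, 3↦7, 4↦0, 5↦6, 6↦3, 7↦2, 8↦3, 9↦6, 10↦0]  zeros at y ∈ {4, 10}
  x = 10: [0↦2, 1↦2, 2↦4, 3↦8, 4↦3, 5↦0, 6↦10, 7↦0, 8↦3, 9↦8, 10↦4]  zeros at y ∈ {5, 7}
Collecting zeros: affine points = {(0, 3), (0, 7), (4, 5), (4, 8), (6, 10), (7, 3), (7, 4), (9, 4), (9, 10), (10, 5), (10, 7)}.
Total count |C(F_11)_aff| = 11.


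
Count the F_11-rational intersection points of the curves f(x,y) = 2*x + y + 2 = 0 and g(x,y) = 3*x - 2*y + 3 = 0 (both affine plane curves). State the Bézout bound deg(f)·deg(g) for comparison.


Common zeros: {(10, 0)}; count = 1; Bézout bound = 1.

deg(f) = 1, deg(g) = 1, so Bézout bound = 1.
Scan x ∈ F_11. For each x, list the y ∈ F_11 with f(x, y) ≡ 0 and those with g(x, y) ≡ 0 (mod 11); the common zeros in that column are the intersection.
  x = 0: f ≡ 0 at y ∈ {9}; g ≡ 0 at y ∈ {7}; common: ∅.
  x = 1: f ≡ 0 at y ∈ {7}; g ≡ 0 at y ∈ {3}; common: ∅.
  x = 2: f ≡ 0 at y ∈ {5}; g ≡ 0 at y ∈ {10}; common: ∅.
  x = 3: f ≡ 0 at y ∈ {3}; g ≡ 0 at y ∈ {6}; common: ∅.
  x = 4: f ≡ 0 at y ∈ {1}; g ≡ 0 at y ∈ {2}; common: ∅.
  x = 5: f ≡ 0 at y ∈ {10}; g ≡ 0 at y ∈ {9}; common: ∅.
  x = 6: f ≡ 0 at y ∈ {8}; g ≡ 0 at y ∈ {5}; common: ∅.
  x = 7: f ≡ 0 at y ∈ {6}; g ≡ 0 at y ∈ {1}; common: ∅.
  x = 8: f ≡ 0 at y ∈ {4}; g ≡ 0 at y ∈ {8}; common: ∅.
  x = 9: f ≡ 0 at y ∈ {2}; g ≡ 0 at y ∈ {4}; common: ∅.
  x = 10: f ≡ 0 at y ∈ {0}; g ≡ 0 at y ∈ {0}; common: {0}.
Collecting: common zeros = {(10, 0)}, so the count is 1.
Comparison with the Bézout bound: 1 ≤ 1 = deg(f)·deg(g), as expected for curves with no common component (the bound is attained).


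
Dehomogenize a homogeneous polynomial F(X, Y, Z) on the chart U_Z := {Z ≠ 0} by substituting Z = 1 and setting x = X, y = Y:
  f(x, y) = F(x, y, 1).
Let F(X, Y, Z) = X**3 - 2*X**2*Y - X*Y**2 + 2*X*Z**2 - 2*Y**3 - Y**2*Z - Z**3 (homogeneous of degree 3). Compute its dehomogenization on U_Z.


f(x, y) = x**3 - 2*x**2*y - x*y**2 + 2*x - 2*y**3 - y**2 - 1

On U_Z we set Z = 1. Each monomial c·X^i·Y^j·Z^k in F becomes c·x^i·y^j·1^k = c·x^i·y^j.
Substituting Z = 1: F(X, Y, 1) = x**3 - 2*x**2*y - x*y**2 + 2*x - 2*y**3 - y**2 - 1.
Note: deg(f) ≤ deg(F) = 3; strict inequality happens when F is divisible by Z (lost terms).


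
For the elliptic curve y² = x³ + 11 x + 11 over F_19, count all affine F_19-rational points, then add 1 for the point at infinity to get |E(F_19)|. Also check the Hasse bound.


Affine points = {(0, 7), (0, 12), (1, 2), (1, 17), (4, 9), (4, 10), (5, 1), (5, 18), (10, 0), (11, 0), (12, 3), (12, 16), (15, 6), (15, 13), (17, 0)}; affine count = 15; |E(F_19)| = 16.

Discriminant check: Δ ∝ 4a³ + 27b² = 4·11³ + 27·11² = 4·1331 + 27·121 ≡ 3 (mod 19). Nonzero ⇒ E is nonsingular.
For each x ∈ F_19, compute rhs = x³ + 11·x + 11 mod 19, then count y ∈ F_19 with y² ≡ rhs.
  x = 0: rhs = 11, matching y values: 7, 12 (2 points).
  x = 1: rhs = 4, matching y values: 2, 17 (2 points).
  x = 2: rhs = 3, matching y values: none (0 points).
  x = 3: rhs = 14, matching y values: none (0 points).
  x = 4: rhs = 5, matching y values: 9, 10 (2 points).
  x = 5: rhs = 1, matching y values: 1, 18 (2 points).
  x = 6: rhs = 8, matching y values: none (0 points).
  x = 7: rhs = 13, matching y values: none (0 points).
  x = 8: rhs = 3, matching y values: none (0 points).
  x = 9: rhs = 3, matching y values: none (0 points).
  x = 10: rhs = 0, matching y values: 0 (1 points).
  x = 11: rhs = 0, matching y values: 0 (1 points).
  x = 12: rhs = 9, matching y values: 3, 16 (2 points).
  x = 13: rhs = 14, matching y values: none (0 points).
  x = 14: rhs = 2, matching y values: none (0 points).
  x = 15: rhs = 17, matching y values: 6, 13 (2 points).
  x = 16: rhs = 8, matching y values: none (0 points).
  x = 17: rhs = 0, matching y values: 0 (1 points).
  x = 18: rhs = 18, matching y values: none (0 points).
Total affine count: 15.
Full point count |E(F_19)| = 15 + 1 = 16.
Hasse bound: |16 − (19+1)| = |-4| = 4 ≤ 2√19 ≈ 8.7178 ✓.


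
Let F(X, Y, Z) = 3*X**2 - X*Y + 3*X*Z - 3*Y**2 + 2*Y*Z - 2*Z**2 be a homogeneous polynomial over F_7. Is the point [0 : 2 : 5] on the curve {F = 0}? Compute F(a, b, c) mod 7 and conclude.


F(0,2,5) ≡ 0 (mod 7); P is on the curve.

Evaluate F(0, 2, 5) term-by-term (mod 7).
  3*X**2 ↦ 3·0·1·1 = 0
  -X*Y ↦ -1·0·2·1 = 0
  3*X*Z ↦ 3·0·1·5 = 0
  -3*Y**2 ↦ -3·1·4·1 = -12
  2*Y*Z ↦ 2·1·2·5 = 20
  -2*Z**2 ↦ -2·1·1·25 = -50
Sum: F(0, 2, 5) = (0) + (0) + (0) + (-12) + (20) + (-50) = -42.
Reducing mod 7: -42 ≡ 0 (mod 7).
Since F(a, b, c) ≡ 0 (mod 7), P lies on the curve.


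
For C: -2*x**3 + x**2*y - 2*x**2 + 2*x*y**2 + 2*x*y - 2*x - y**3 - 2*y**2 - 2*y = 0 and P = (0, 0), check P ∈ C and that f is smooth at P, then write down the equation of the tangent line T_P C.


Tangent line at P: -2*x - 2*y = 0.

Step 1: f(0, 0) = 0, so P lies on C.
Step 2: partial derivatives
  f_x(x, y) = -6*x**2 + 2*x*y - 4*x + 2*y**2 + 2*y - 2, f_y(x, y) = x**2 + 4*x*y + 2*x - 3*y**2 - 4*y - 2.
  f_x(P) = -2, f_y(P) = -2 (gradient nonzero, so P is smooth).
Step 3: tangent line at P: -2·(x − 0) + -2·(y − 0) = 0.
Expanding: -2*x - 2*y = 0.


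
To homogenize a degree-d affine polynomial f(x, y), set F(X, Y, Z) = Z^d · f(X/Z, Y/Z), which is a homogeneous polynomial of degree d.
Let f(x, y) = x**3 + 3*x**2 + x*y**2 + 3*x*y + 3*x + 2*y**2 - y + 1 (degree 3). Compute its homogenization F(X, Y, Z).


F(X, Y, Z) = X**3 + 3*X**2*Z + X*Y**2 + 3*X*Y*Z + 3*X*Z**2 + 2*Y**2*Z - Y*Z**2 + Z**3

deg(f) = 3.
Substitute x = X/Z, y = Y/Z into f, then multiply by Z^3.
  monomial 1·x^3·y^0 ↦ 1·X^3·Y^0·Z^0.
  monomial 3·x^2·y^0 ↦ 3·X^2·Y^0·Z^1.
  monomial 1·x^1·y^2 ↦ 1·X^1·Y^2·Z^0.
  monomial 3·x^1·y^1 ↦ 3·X^1·Y^1·Z^1.
  monomial 3·x^1·y^0 ↦ 3·X^1·Y^0·Z^2.
  monomial 2·x^0·y^2 ↦ 2·X^0·Y^2·Z^1.
  monomial -1·x^0·y^1 ↦ -1·X^0·Y^1·Z^2.
  monomial 1·x^0·y^0 ↦ 1·X^0·Y^0·Z^3.
Collecting: F(X, Y, Z) = X**3 + 3*X**2*Z + X*Y**2 + 3*X*Y*Z + 3*X*Z**2 + 2*Y**2*Z - Y*Z**2 + Z**3.
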